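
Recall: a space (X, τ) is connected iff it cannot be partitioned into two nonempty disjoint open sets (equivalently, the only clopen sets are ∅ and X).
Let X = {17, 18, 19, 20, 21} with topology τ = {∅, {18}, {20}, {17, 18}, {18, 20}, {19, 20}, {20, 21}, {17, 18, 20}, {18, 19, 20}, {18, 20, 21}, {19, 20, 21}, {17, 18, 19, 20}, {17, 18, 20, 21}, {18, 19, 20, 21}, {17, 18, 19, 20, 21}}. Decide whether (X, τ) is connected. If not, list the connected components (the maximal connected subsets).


(X, τ) is disconnected; components = [{17, 18}, {19, 20, 21}].

Find clopen sets (U ∈ τ with X ∖ U ∈ τ):
  U = ∅, X ∖ U = {17, 18, 19, 20, 21} — both open, so U is clopen.
  U = {17, 18}, X ∖ U = {19, 20, 21} — both open, so U is clopen.
  U = {19, 20, 21}, X ∖ U = {17, 18} — both open, so U is clopen.
  U = {17, 18, 19, 20, 21}, X ∖ U = ∅ — both open, so U is clopen.
Nontrivial clopen(s) exist: e.g. {17, 18}. So (X, τ) is disconnected.
Compute connected components by grouping points that agree on all clopens:
  component: {17, 18}
  component: {19, 20, 21}


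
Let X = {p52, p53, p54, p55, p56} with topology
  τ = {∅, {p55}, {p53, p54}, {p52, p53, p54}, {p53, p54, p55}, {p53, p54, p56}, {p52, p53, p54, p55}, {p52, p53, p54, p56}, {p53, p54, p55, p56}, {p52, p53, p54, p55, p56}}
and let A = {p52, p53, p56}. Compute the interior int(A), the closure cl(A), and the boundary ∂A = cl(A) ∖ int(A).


int(A) = ∅, cl(A) = {p52, p53, p54, p56}, ∂A = {p52, p53, p54, p56}.

Closed sets in (X, τ) are complements of opens:
  closed(X, τ) = {∅, {p52}, {p55}, {p56}, {p52, p55}, {p52, p56}, {p55, p56}, {p52, p55, p56}, {p52, p53, p54, p56}, {p52, p53, p54, p55, p56}}.
int(A) = ⋃ {U ∈ τ : U ⊆ A}. Opens contained in A: ∅.
Taking the union of these: int(A) = ∅.
cl(A) = ⋂ {C closed : A ⊆ C}. Closed sets containing A: {p52, p53, p54, p56}, {p52, p53, p54, p55, p56}.
Intersecting these: cl(A) = {p52, p53, p54, p56}.
∂A = cl(A) ∖ int(A) = {p52, p53, p54, p56} ∖ ∅ = {p52, p53, p54, p56}.


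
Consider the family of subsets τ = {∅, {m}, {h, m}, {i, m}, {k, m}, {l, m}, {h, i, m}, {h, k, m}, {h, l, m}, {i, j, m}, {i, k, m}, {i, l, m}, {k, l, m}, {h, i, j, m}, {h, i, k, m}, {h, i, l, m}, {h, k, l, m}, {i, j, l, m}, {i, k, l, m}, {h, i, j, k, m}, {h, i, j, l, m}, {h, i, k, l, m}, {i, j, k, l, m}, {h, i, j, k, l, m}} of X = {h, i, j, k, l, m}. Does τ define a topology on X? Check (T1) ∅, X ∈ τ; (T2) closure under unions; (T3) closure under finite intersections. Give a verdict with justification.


τ is NOT a topology on X.

Axiom (T1): ∅ ∈ τ? Yes; X ∈ τ? Yes.
Axiom (T2/T3): check pairwise unions and intersections of members of τ.
Counterexample for (T2): {k, m} ∪ {i, j, m} = {i, j, k, m} ∉ τ. Therefore τ is NOT a topology.


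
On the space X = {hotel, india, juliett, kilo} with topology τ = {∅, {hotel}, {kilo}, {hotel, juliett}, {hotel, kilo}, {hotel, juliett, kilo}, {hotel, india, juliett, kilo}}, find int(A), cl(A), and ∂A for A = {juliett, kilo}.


int(A) = {kilo}, cl(A) = {india, juliett, kilo}, ∂A = {india, juliett}.

Closed sets in (X, τ) are complements of opens:
  closed(X, τ) = {∅, {india}, {india, juliett}, {india, kilo}, {hotel, india, juliett}, {india, juliett, kilo}, {hotel, india, juliett, kilo}}.
int(A) = ⋃ {U ∈ τ : U ⊆ A}. Opens contained in A: ∅, {kilo}.
Taking the union of these: int(A) = {kilo}.
cl(A) = ⋂ {C closed : A ⊆ C}. Closed sets containing A: {india, juliett, kilo}, {hotel, india, juliett, kilo}.
Intersecting these: cl(A) = {india, juliett, kilo}.
∂A = cl(A) ∖ int(A) = {india, juliett, kilo} ∖ {kilo} = {india, juliett}.


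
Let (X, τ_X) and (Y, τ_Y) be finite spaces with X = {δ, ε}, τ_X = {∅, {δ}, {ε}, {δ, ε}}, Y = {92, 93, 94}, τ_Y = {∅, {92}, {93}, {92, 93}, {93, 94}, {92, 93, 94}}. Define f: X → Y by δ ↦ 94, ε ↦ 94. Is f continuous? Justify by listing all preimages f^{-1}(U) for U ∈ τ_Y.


f IS continuous.

Compute f^{-1}(U) for each U ∈ τ_Y:
  U = ∅: f^{-1}(U) = ∅ ∈ τ_X ✓.
  U = {92}: f^{-1}(U) = ∅ ∈ τ_X ✓.
  U = {93}: f^{-1}(U) = ∅ ∈ τ_X ✓.
  U = {92, 93}: f^{-1}(U) = ∅ ∈ τ_X ✓.
  U = {93, 94}: f^{-1}(U) = {δ, ε} ∈ τ_X ✓.
  U = {92, 93, 94}: f^{-1}(U) = {δ, ε} ∈ τ_X ✓.
Every preimage lies in τ_X, so f IS continuous.


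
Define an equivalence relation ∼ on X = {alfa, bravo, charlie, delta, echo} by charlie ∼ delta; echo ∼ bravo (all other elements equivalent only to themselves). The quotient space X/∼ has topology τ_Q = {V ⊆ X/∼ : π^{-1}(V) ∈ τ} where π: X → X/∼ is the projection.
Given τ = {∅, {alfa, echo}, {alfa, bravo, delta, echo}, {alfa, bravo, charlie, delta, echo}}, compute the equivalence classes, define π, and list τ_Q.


X/∼ = {[alfa], [bravo=echo], [charlie=delta]}; |τ_Q| = 2.

Equivalence classes: [alfa], [bravo=echo], [charlie=delta].
Quotient map π: X → X/∼ sends alfa ↦ [alfa], bravo ↦ [bravo=echo], charlie ↦ [charlie=delta], delta ↦ [charlie=delta], echo ↦ [bravo=echo].
For each subset V ⊆ X/∼, compute π^{-1}(V) ⊆ X and check whether π^{-1}(V) ∈ τ. V is open in τ_Q iff π^{-1}(V) ∈ τ.
  V = {}: π^{-1}(V) = ∅ ∈ τ ✓.
  V = {[alfa]}: π^{-1}(V) = {alfa} ∉ τ ✗.
  V = {[bravo=echo]}: π^{-1}(V) = {bravo, echo} ∉ τ ✗.
  V = {[alfa], [bravo=echo]}: π^{-1}(V) = {alfa, bravo, echo} ∉ τ ✗.
  V = {[charlie=delta]}: π^{-1}(V) = {charlie, delta} ∉ τ ✗.
  V = {[alfa], [charlie=delta]}: π^{-1}(V) = {alfa, charlie, delta} ∉ τ ✗.
  V = {[bravo=echo], [charlie=delta]}: π^{-1}(V) = {bravo, charlie, delta, echo} ∉ τ ✗.
  V = {[alfa], [bravo=echo], [charlie=delta]}: π^{-1}(V) = {alfa, bravo, charlie, delta, echo} ∈ τ ✓.
Open sets in the quotient: τ_Q = {{}, {[alfa], [bravo=echo], [charlie=delta]}} (2 elements).


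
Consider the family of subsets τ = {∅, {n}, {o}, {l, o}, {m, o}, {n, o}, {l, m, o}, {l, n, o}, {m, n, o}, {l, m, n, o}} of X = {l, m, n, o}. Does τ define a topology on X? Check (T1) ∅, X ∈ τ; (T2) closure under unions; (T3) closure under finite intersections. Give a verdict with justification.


τ IS a topology on X.

Axiom (T1): ∅ ∈ τ? Yes; X ∈ τ? Yes.
Axiom (T2/T3): check pairwise unions and intersections of members of τ.
All pairwise intersections and unions checked — each lies in τ. Therefore τ satisfies (T1), (T2), (T3): it IS a topology on X.


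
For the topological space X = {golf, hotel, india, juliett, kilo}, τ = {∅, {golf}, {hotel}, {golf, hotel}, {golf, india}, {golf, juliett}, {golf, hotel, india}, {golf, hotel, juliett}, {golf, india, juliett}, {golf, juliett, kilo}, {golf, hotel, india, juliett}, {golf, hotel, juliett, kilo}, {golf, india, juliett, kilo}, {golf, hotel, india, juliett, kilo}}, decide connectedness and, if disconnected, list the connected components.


(X, τ) is disconnected; components = [{hotel}, {golf, india, juliett, kilo}].

Find clopen sets (U ∈ τ with X ∖ U ∈ τ):
  U = ∅, X ∖ U = {golf, hotel, india, juliett, kilo} — both open, so U is clopen.
  U = {hotel}, X ∖ U = {golf, india, juliett, kilo} — both open, so U is clopen.
  U = {golf, india, juliett, kilo}, X ∖ U = {hotel} — both open, so U is clopen.
  U = {golf, hotel, india, juliett, kilo}, X ∖ U = ∅ — both open, so U is clopen.
Nontrivial clopen(s) exist: e.g. {hotel}. So (X, τ) is disconnected.
Compute connected components by grouping points that agree on all clopens:
  component: {hotel}
  component: {golf, india, juliett, kilo}


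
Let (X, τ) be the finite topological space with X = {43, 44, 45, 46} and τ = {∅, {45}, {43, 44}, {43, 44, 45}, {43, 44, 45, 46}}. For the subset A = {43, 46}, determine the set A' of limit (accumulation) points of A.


A' = {44, 46}

For each x ∈ X, list the open sets U ∈ τ with x ∈ U, then check whether U ∩ (A ∖ {x}) ≠ ∅ for every such U.
  x = 43: open {43, 44} ∋ x has {43, 44} ∩ (A ∖ {43}) = ∅, so x is NOT a limit point.
  x = 44: opens ∋ x are {43, 44}, {43, 44, 45}, {43, 44, 45, 46}; each meets A ∖ {44}, so x IS a limit point.
  x = 45: open {45} ∋ x has {45} ∩ (A ∖ {45}) = ∅, so x is NOT a limit point.
  x = 46: opens ∋ x are {43, 44, 45, 46}; each meets A ∖ {46}, so x IS a limit point.
Collecting: A' = {44, 46}.


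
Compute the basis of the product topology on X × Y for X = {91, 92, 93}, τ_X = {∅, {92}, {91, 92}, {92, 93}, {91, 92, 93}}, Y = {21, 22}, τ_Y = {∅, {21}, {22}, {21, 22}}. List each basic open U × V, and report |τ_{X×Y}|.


Basis B = {∅ × ∅, {92} × {21}, {92} × {22}, {91, 92} × {21}, {91, 92} × {22}, {92} × {21, 22}, {92, 93} × {21}, {92, 93} × {22}, {91, 92, 93} × {21}, {91, 92, 93} × {22}, {91, 92} × {21, 22}, {92, 93} × {21, 22}, {91, 92, 93} × {21, 22}}; |τ_{X×Y}| = 25.

Enumerate products U × V with U ∈ τ_X, V ∈ τ_Y (deduplicated):
  ∅ × ∅ = {} (∅)
  {92} × {21} = {(92,21)}
  {92} × {22} = {(92,22)}
  {91, 92} × {21} = {(91,21), (92,21)}
  {91, 92} × {22} = {(91,22), (92,22)}
  {92} × {21, 22} = {(92,21), (92,22)}
  {92, 93} × {21} = {(92,21), (93,21)}
  {92, 93} × {22} = {(92,22), (93,22)}
  {91, 92, 93} × {21} = {(91,21), (92,21), (93,21)}
  {91, 92, 93} × {22} = {(91,22), (92,22), (93,22)}
  {91, 92} × {21, 22} = {(91,21), (91,22), (92,21), (92,22)}
  {92, 93} × {21, 22} = {(92,21), (92,22), (93,21), (93,22)}
  {91, 92, 93} × {21, 22} = {(91,21), (91,22), (92,21), (92,22), (93,21), (93,22)}
These 13 distinct sets form the basis B.
Close under arbitrary unions to get τ_{X×Y}; counting gives |τ_{X×Y}| = 25.


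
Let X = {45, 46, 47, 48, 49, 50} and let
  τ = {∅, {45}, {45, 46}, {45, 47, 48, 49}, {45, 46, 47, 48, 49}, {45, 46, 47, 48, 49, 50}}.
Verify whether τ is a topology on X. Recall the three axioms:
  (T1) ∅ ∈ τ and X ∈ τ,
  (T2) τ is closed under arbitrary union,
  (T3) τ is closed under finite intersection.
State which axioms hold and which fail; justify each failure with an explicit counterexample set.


τ IS a topology on X.

Axiom (T1): ∅ ∈ τ? Yes; X ∈ τ? Yes.
Axiom (T2/T3): check pairwise unions and intersections of members of τ.
All pairwise intersections and unions checked — each lies in τ. Therefore τ satisfies (T1), (T2), (T3): it IS a topology on X.


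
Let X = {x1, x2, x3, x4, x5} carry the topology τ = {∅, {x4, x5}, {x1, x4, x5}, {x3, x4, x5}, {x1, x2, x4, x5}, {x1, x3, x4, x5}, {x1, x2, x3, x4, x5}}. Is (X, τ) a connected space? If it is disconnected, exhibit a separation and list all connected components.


(X, τ) is connected.

Find clopen sets (U ∈ τ with X ∖ U ∈ τ):
  U = ∅, X ∖ U = {x1, x2, x3, x4, x5} — both open, so U is clopen.
  U = {x1, x2, x3, x4, x5}, X ∖ U = ∅ — both open, so U is clopen.
Only trivial clopens (∅ and X) exist, so (X, τ) is connected.
Compute connected components by grouping points that agree on all clopens:
  component: {x1, x2, x3, x4, x5}


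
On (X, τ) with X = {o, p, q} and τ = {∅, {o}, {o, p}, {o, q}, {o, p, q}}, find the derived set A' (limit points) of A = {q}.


A' = ∅

For each x ∈ X, list the open sets U ∈ τ with x ∈ U, then check whether U ∩ (A ∖ {x}) ≠ ∅ for every such U.
  x = o: open {o} ∋ x has {o} ∩ (A ∖ {o}) = ∅, so x is NOT a limit point.
  x = p: open {o, p} ∋ x has {o, p} ∩ (A ∖ {p}) = ∅, so x is NOT a limit point.
  x = q: open {o, q} ∋ x has {o, q} ∩ (A ∖ {q}) = ∅, so x is NOT a limit point.
Collecting: A' = ∅.


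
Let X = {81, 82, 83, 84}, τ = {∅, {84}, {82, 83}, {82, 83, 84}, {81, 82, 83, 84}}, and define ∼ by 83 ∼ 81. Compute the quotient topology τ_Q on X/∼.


X/∼ = {[81=83], [82], [84]}; |τ_Q| = 3.

Equivalence classes: [81=83], [82], [84].
Quotient map π: X → X/∼ sends 81 ↦ [81=83], 82 ↦ [82], 83 ↦ [81=83], 84 ↦ [84].
For each subset V ⊆ X/∼, compute π^{-1}(V) ⊆ X and check whether π^{-1}(V) ∈ τ. V is open in τ_Q iff π^{-1}(V) ∈ τ.
  V = {}: π^{-1}(V) = ∅ ∈ τ ✓.
  V = {[81=83]}: π^{-1}(V) = {81, 83} ∉ τ ✗.
  V = {[82]}: π^{-1}(V) = {82} ∉ τ ✗.
  V = {[81=83], [82]}: π^{-1}(V) = {81, 82, 83} ∉ τ ✗.
  V = {[84]}: π^{-1}(V) = {84} ∈ τ ✓.
  V = {[81=83], [84]}: π^{-1}(V) = {81, 83, 84} ∉ τ ✗.
  V = {[82], [84]}: π^{-1}(V) = {82, 84} ∉ τ ✗.
  V = {[81=83], [82], [84]}: π^{-1}(V) = {81, 82, 83, 84} ∈ τ ✓.
Open sets in the quotient: τ_Q = {{}, {[84]}, {[81=83], [82], [84]}} (3 elements).


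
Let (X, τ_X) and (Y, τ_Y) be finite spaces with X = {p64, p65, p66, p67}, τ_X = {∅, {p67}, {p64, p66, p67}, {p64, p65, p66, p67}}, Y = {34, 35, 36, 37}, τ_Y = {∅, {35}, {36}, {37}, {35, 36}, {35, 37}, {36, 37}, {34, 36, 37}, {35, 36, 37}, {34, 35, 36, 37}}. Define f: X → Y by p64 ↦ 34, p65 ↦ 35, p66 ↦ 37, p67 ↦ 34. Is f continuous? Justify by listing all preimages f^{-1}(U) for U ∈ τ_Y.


f is NOT continuous.

Compute f^{-1}(U) for each U ∈ τ_Y:
  U = ∅: f^{-1}(U) = ∅ ∈ τ_X ✓.
  U = {35}: f^{-1}(U) = {p65} ∉ τ_X ✗.
  U = {36}: f^{-1}(U) = ∅ ∈ τ_X ✓.
  U = {37}: f^{-1}(U) = {p66} ∉ τ_X ✗.
  U = {35, 36}: f^{-1}(U) = {p65} ∉ τ_X ✗.
  U = {35, 37}: f^{-1}(U) = {p65, p66} ∉ τ_X ✗.
  U = {36, 37}: f^{-1}(U) = {p66} ∉ τ_X ✗.
  U = {34, 36, 37}: f^{-1}(U) = {p64, p66, p67} ∈ τ_X ✓.
  U = {35, 36, 37}: f^{-1}(U) = {p65, p66} ∉ τ_X ✗.
  U = {34, 35, 36, 37}: f^{-1}(U) = {p64, p65, p66, p67} ∈ τ_X ✓.
Found U = {35} with f^{-1}(U) = {p65} not in τ_X. Therefore f is NOT continuous.


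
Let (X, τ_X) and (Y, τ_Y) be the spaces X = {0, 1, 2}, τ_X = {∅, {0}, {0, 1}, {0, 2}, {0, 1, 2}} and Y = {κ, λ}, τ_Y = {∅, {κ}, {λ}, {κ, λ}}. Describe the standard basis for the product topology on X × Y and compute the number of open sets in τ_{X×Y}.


Basis B = {∅ × ∅, {0} × {κ}, {0} × {λ}, {0} × {κ, λ}, {0, 1} × {κ}, {0, 2} × {κ}, {0, 1} × {λ}, {0, 2} × {λ}, {0, 1, 2} × {κ}, {0, 1, 2} × {λ}, {0, 1} × {κ, λ}, {0, 2} × {κ, λ}, {0, 1, 2} × {κ, λ}}; |τ_{X×Y}| = 25.

Enumerate products U × V with U ∈ τ_X, V ∈ τ_Y (deduplicated):
  ∅ × ∅ = {} (∅)
  {0} × {κ} = {(0,κ)}
  {0} × {λ} = {(0,λ)}
  {0} × {κ, λ} = {(0,κ), (0,λ)}
  {0, 1} × {κ} = {(0,κ), (1,κ)}
  {0, 2} × {κ} = {(0,κ), (2,κ)}
  {0, 1} × {λ} = {(0,λ), (1,λ)}
  {0, 2} × {λ} = {(0,λ), (2,λ)}
  {0, 1, 2} × {κ} = {(0,κ), (1,κ), (2,κ)}
  {0, 1, 2} × {λ} = {(0,λ), (1,λ), (2,λ)}
  {0, 1} × {κ, λ} = {(0,κ), (0,λ), (1,κ), (1,λ)}
  {0, 2} × {κ, λ} = {(0,κ), (0,λ), (2,κ), (2,λ)}
  {0, 1, 2} × {κ, λ} = {(0,κ), (0,λ), (1,κ), (1,λ), (2,κ), (2,λ)}
These 13 distinct sets form the basis B.
Close under arbitrary unions to get τ_{X×Y}; counting gives |τ_{X×Y}| = 25.


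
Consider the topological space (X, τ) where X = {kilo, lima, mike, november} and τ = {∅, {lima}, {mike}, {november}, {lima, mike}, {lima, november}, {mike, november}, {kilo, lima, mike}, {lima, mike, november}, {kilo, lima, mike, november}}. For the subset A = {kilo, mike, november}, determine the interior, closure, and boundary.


int(A) = {mike, november}, cl(A) = {kilo, mike, november}, ∂A = {kilo}.

Closed sets in (X, τ) are complements of opens:
  closed(X, τ) = {∅, {kilo}, {november}, {kilo, lima}, {kilo, mike}, {kilo, november}, {kilo, lima, mike}, {kilo, lima, november}, {kilo, mike, november}, {kilo, lima, mike, november}}.
int(A) = ⋃ {U ∈ τ : U ⊆ A}. Opens contained in A: ∅, {mike}, {november}, {mike, november}.
Taking the union of these: int(A) = {mike, november}.
cl(A) = ⋂ {C closed : A ⊆ C}. Closed sets containing A: {kilo, mike, november}, {kilo, lima, mike, november}.
Intersecting these: cl(A) = {kilo, mike, november}.
∂A = cl(A) ∖ int(A) = {kilo, mike, november} ∖ {mike, november} = {kilo}.


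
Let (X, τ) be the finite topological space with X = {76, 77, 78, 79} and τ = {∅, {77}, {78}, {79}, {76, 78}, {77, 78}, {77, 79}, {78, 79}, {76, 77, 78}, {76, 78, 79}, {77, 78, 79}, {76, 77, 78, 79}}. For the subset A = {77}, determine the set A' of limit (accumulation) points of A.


A' = ∅

For each x ∈ X, list the open sets U ∈ τ with x ∈ U, then check whether U ∩ (A ∖ {x}) ≠ ∅ for every such U.
  x = 76: open {76, 78} ∋ x has {76, 78} ∩ (A ∖ {76}) = ∅, so x is NOT a limit point.
  x = 77: open {77} ∋ x has {77} ∩ (A ∖ {77}) = ∅, so x is NOT a limit point.
  x = 78: open {78} ∋ x has {78} ∩ (A ∖ {78}) = ∅, so x is NOT a limit point.
  x = 79: open {79} ∋ x has {79} ∩ (A ∖ {79}) = ∅, so x is NOT a limit point.
Collecting: A' = ∅.


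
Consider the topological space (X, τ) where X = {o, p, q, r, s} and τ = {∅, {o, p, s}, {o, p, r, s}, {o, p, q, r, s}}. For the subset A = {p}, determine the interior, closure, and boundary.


int(A) = ∅, cl(A) = {o, p, q, r, s}, ∂A = {o, p, q, r, s}.

Closed sets in (X, τ) are complements of opens:
  closed(X, τ) = {∅, {q}, {q, r}, {o, p, q, r, s}}.
int(A) = ⋃ {U ∈ τ : U ⊆ A}. Opens contained in A: ∅.
Taking the union of these: int(A) = ∅.
cl(A) = ⋂ {C closed : A ⊆ C}. Closed sets containing A: {o, p, q, r, s}.
Intersecting these: cl(A) = {o, p, q, r, s}.
∂A = cl(A) ∖ int(A) = {o, p, q, r, s} ∖ ∅ = {o, p, q, r, s}.


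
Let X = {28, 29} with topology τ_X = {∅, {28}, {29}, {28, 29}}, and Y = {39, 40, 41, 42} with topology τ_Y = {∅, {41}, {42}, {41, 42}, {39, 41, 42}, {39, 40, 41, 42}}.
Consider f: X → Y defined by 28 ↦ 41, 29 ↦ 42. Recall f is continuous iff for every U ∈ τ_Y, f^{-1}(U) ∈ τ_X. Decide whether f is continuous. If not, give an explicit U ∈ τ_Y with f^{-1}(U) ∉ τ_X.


f IS continuous.

Compute f^{-1}(U) for each U ∈ τ_Y:
  U = ∅: f^{-1}(U) = ∅ ∈ τ_X ✓.
  U = {41}: f^{-1}(U) = {28} ∈ τ_X ✓.
  U = {42}: f^{-1}(U) = {29} ∈ τ_X ✓.
  U = {41, 42}: f^{-1}(U) = {28, 29} ∈ τ_X ✓.
  U = {39, 41, 42}: f^{-1}(U) = {28, 29} ∈ τ_X ✓.
  U = {39, 40, 41, 42}: f^{-1}(U) = {28, 29} ∈ τ_X ✓.
Every preimage lies in τ_X, so f IS continuous.


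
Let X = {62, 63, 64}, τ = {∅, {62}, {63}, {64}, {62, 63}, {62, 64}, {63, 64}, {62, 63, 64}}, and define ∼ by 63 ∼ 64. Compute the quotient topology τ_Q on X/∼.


X/∼ = {[62], [63=64]}; |τ_Q| = 4.

Equivalence classes: [62], [63=64].
Quotient map π: X → X/∼ sends 62 ↦ [62], 63 ↦ [63=64], 64 ↦ [63=64].
For each subset V ⊆ X/∼, compute π^{-1}(V) ⊆ X and check whether π^{-1}(V) ∈ τ. V is open in τ_Q iff π^{-1}(V) ∈ τ.
  V = {}: π^{-1}(V) = ∅ ∈ τ ✓.
  V = {[62]}: π^{-1}(V) = {62} ∈ τ ✓.
  V = {[63=64]}: π^{-1}(V) = {63, 64} ∈ τ ✓.
  V = {[62], [63=64]}: π^{-1}(V) = {62, 63, 64} ∈ τ ✓.
Open sets in the quotient: τ_Q = {{}, {[62]}, {[63=64]}, {[62], [63=64]}} (4 elements).


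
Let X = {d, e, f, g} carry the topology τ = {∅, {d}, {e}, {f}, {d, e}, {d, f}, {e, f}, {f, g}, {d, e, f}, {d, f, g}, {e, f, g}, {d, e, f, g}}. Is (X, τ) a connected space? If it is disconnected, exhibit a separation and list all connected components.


(X, τ) is disconnected; components = [{d}, {e}, {f, g}].

Find clopen sets (U ∈ τ with X ∖ U ∈ τ):
  U = ∅, X ∖ U = {d, e, f, g} — both open, so U is clopen.
  U = {d}, X ∖ U = {e, f, g} — both open, so U is clopen.
  U = {e}, X ∖ U = {d, f, g} — both open, so U is clopen.
  U = {d, e}, X ∖ U = {f, g} — both open, so U is clopen.
  U = {f, g}, X ∖ U = {d, e} — both open, so U is clopen.
  U = {d, f, g}, X ∖ U = {e} — both open, so U is clopen.
  U = {e, f, g}, X ∖ U = {d} — both open, so U is clopen.
  U = {d, e, f, g}, X ∖ U = ∅ — both open, so U is clopen.
Nontrivial clopen(s) exist: e.g. {e}. So (X, τ) is disconnected.
Compute connected components by grouping points that agree on all clopens:
  component: {d}
  component: {e}
  component: {f, g}


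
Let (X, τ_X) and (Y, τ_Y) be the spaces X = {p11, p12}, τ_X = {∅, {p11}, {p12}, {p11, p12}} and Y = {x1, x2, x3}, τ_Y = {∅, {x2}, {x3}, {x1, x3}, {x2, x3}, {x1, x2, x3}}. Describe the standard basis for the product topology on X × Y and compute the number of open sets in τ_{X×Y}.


Basis B = {∅ × ∅, {p11} × {x2}, {p11} × {x3}, {p12} × {x2}, {p12} × {x3}, {p11} × {x1, x3}, {p11} × {x2, x3}, {p11, p12} × {x2}, {p11, p12} × {x3}, {p12} × {x1, x3}, {p12} × {x2, x3}, {p11} × {x1, x2, x3}, {p12} × {x1, x2, x3}, {p11, p12} × {x1, x3}, {p11, p12} × {x2, x3}, {p11, p12} × {x1, x2, x3}}; |τ_{X×Y}| = 36.

Enumerate products U × V with U ∈ τ_X, V ∈ τ_Y (deduplicated):
  ∅ × ∅ = {} (∅)
  {p11} × {x2} = {(p11,x2)}
  {p11} × {x3} = {(p11,x3)}
  {p12} × {x2} = {(p12,x2)}
  {p12} × {x3} = {(p12,x3)}
  {p11} × {x1, x3} = {(p11,x1), (p11,x3)}
  {p11} × {x2, x3} = {(p11,x2), (p11,x3)}
  {p11, p12} × {x2} = {(p11,x2), (p12,x2)}
  {p11, p12} × {x3} = {(p11,x3), (p12,x3)}
  {p12} × {x1, x3} = {(p12,x1), (p12,x3)}
  {p12} × {x2, x3} = {(p12,x2), (p12,x3)}
  {p11} × {x1, x2, x3} = {(p11,x1), (p11,x2), (p11,x3)}
  {p12} × {x1, x2, x3} = {(p12,x1), (p12,x2), (p12,x3)}
  {p11, p12} × {x1, x3} = {(p11,x1), (p11,x3), (p12,x1), (p12,x3)}
  {p11, p12} × {x2, x3} = {(p11,x2), (p11,x3), (p12,x2), (p12,x3)}
  {p11, p12} × {x1, x2, x3} = {(p11,x1), (p11,x2), (p11,x3), (p12,x1), (p12,x2), (p12,x3)}
These 16 distinct sets form the basis B.
Close under arbitrary unions to get τ_{X×Y}; counting gives |τ_{X×Y}| = 36.


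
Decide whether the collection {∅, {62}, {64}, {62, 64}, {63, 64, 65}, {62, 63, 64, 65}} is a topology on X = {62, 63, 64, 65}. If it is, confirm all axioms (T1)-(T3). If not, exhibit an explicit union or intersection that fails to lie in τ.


τ IS a topology on X.

Axiom (T1): ∅ ∈ τ? Yes; X ∈ τ? Yes.
Axiom (T2/T3): check pairwise unions and intersections of members of τ.
All pairwise intersections and unions checked — each lies in τ. Therefore τ satisfies (T1), (T2), (T3): it IS a topology on X.


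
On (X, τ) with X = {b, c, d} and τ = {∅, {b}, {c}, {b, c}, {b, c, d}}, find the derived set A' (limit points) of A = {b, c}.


A' = {d}

For each x ∈ X, list the open sets U ∈ τ with x ∈ U, then check whether U ∩ (A ∖ {x}) ≠ ∅ for every such U.
  x = b: open {b} ∋ x has {b} ∩ (A ∖ {b}) = ∅, so x is NOT a limit point.
  x = c: open {c} ∋ x has {c} ∩ (A ∖ {c}) = ∅, so x is NOT a limit point.
  x = d: opens ∋ x are {b, c, d}; each meets A ∖ {d}, so x IS a limit point.
Collecting: A' = {d}.


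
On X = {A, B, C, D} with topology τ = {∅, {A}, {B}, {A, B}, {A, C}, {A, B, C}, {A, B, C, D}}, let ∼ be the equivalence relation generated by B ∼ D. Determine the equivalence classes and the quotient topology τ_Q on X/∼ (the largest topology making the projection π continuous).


X/∼ = {[A], [B=D], [C]}; |τ_Q| = 4.

Equivalence classes: [A], [B=D], [C].
Quotient map π: X → X/∼ sends A ↦ [A], B ↦ [B=D], C ↦ [C], D ↦ [B=D].
For each subset V ⊆ X/∼, compute π^{-1}(V) ⊆ X and check whether π^{-1}(V) ∈ τ. V is open in τ_Q iff π^{-1}(V) ∈ τ.
  V = {}: π^{-1}(V) = ∅ ∈ τ ✓.
  V = {[A]}: π^{-1}(V) = {A} ∈ τ ✓.
  V = {[B=D]}: π^{-1}(V) = {B, D} ∉ τ ✗.
  V = {[A], [B=D]}: π^{-1}(V) = {A, B, D} ∉ τ ✗.
  V = {[C]}: π^{-1}(V) = {C} ∉ τ ✗.
  V = {[A], [C]}: π^{-1}(V) = {A, C} ∈ τ ✓.
  V = {[B=D], [C]}: π^{-1}(V) = {B, C, D} ∉ τ ✗.
  V = {[A], [B=D], [C]}: π^{-1}(V) = {A, B, C, D} ∈ τ ✓.
Open sets in the quotient: τ_Q = {{}, {[A]}, {[A], [C]}, {[A], [B=D], [C]}} (4 elements).


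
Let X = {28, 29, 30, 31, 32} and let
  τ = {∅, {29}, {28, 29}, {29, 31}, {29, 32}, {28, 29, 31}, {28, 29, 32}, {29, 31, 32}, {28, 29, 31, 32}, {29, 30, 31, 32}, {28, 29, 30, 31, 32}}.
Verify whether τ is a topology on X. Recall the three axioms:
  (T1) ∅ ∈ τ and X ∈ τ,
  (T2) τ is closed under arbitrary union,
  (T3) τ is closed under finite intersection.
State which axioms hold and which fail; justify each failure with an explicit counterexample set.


τ IS a topology on X.

Axiom (T1): ∅ ∈ τ? Yes; X ∈ τ? Yes.
Axiom (T2/T3): check pairwise unions and intersections of members of τ.
All pairwise intersections and unions checked — each lies in τ. Therefore τ satisfies (T1), (T2), (T3): it IS a topology on X.


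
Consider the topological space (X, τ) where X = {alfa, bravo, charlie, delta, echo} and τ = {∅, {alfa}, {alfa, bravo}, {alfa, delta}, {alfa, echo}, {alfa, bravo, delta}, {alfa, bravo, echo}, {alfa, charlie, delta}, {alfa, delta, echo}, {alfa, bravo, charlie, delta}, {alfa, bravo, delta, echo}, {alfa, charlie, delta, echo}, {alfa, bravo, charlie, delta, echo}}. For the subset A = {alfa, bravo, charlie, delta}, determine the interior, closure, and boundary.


int(A) = {alfa, bravo, charlie, delta}, cl(A) = {alfa, bravo, charlie, delta, echo}, ∂A = {echo}.

Closed sets in (X, τ) are complements of opens:
  closed(X, τ) = {∅, {bravo}, {charlie}, {echo}, {bravo, charlie}, {bravo, echo}, {charlie, delta}, {charlie, echo}, {bravo, charlie, delta}, {bravo, charlie, echo}, {charlie, delta, echo}, {bravo, charlie, delta, echo}, {alfa, bravo, charlie, delta, echo}}.
int(A) = ⋃ {U ∈ τ : U ⊆ A}. Opens contained in A: ∅, {alfa}, {alfa, bravo}, {alfa, delta}, {alfa, bravo, delta}, {alfa, charlie, delta}, {alfa, bravo, charlie, delta}.
Taking the union of these: int(A) = {alfa, bravo, charlie, delta}.
cl(A) = ⋂ {C closed : A ⊆ C}. Closed sets containing A: {alfa, bravo, charlie, delta, echo}.
Intersecting these: cl(A) = {alfa, bravo, charlie, delta, echo}.
∂A = cl(A) ∖ int(A) = {alfa, bravo, charlie, delta, echo} ∖ {alfa, bravo, charlie, delta} = {echo}.


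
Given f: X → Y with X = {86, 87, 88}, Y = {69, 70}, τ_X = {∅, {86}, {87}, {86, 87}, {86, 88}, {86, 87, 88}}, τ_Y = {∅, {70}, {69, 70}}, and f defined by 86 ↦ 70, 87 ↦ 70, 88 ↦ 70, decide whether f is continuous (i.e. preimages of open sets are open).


f IS continuous.

Compute f^{-1}(U) for each U ∈ τ_Y:
  U = ∅: f^{-1}(U) = ∅ ∈ τ_X ✓.
  U = {70}: f^{-1}(U) = {86, 87, 88} ∈ τ_X ✓.
  U = {69, 70}: f^{-1}(U) = {86, 87, 88} ∈ τ_X ✓.
Every preimage lies in τ_X, so f IS continuous.


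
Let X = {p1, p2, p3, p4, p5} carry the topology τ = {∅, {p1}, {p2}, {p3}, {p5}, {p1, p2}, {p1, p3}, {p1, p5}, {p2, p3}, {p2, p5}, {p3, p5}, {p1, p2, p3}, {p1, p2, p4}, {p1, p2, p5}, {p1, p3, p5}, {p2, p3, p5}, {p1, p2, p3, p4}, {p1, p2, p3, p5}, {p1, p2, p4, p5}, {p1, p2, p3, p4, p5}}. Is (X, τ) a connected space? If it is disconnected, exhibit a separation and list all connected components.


(X, τ) is disconnected; components = [{p3}, {p5}, {p1, p2, p4}].

Find clopen sets (U ∈ τ with X ∖ U ∈ τ):
  U = ∅, X ∖ U = {p1, p2, p3, p4, p5} — both open, so U is clopen.
  U = {p3}, X ∖ U = {p1, p2, p4, p5} — both open, so U is clopen.
  U = {p5}, X ∖ U = {p1, p2, p3, p4} — both open, so U is clopen.
  U = {p3, p5}, X ∖ U = {p1, p2, p4} — both open, so U is clopen.
  U = {p1, p2, p4}, X ∖ U = {p3, p5} — both open, so U is clopen.
  U = {p1, p2, p3, p4}, X ∖ U = {p5} — both open, so U is clopen.
  U = {p1, p2, p4, p5}, X ∖ U = {p3} — both open, so U is clopen.
  U = {p1, p2, p3, p4, p5}, X ∖ U = ∅ — both open, so U is clopen.
Nontrivial clopen(s) exist: e.g. {p1, p2, p4}. So (X, τ) is disconnected.
Compute connected components by grouping points that agree on all clopens:
  component: {p3}
  component: {p5}
  component: {p1, p2, p4}


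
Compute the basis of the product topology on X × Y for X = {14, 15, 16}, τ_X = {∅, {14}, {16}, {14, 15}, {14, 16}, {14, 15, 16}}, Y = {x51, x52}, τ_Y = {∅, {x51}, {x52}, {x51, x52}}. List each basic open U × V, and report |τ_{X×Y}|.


Basis B = {∅ × ∅, {14} × {x51}, {14} × {x52}, {16} × {x51}, {16} × {x52}, {14} × {x51, x52}, {14, 15} × {x51}, {14, 16} × {x51}, {14, 15} × {x52}, {14, 16} × {x52}, {16} × {x51, x52}, {14, 15, 16} × {x51}, {14, 15, 16} × {x52}, {14, 15} × {x51, x52}, {14, 16} × {x51, x52}, {14, 15, 16} × {x51, x52}}; |τ_{X×Y}| = 36.

Enumerate products U × V with U ∈ τ_X, V ∈ τ_Y (deduplicated):
  ∅ × ∅ = {} (∅)
  {14} × {x51} = {(14,x51)}
  {14} × {x52} = {(14,x52)}
  {16} × {x51} = {(16,x51)}
  {16} × {x52} = {(16,x52)}
  {14} × {x51, x52} = {(14,x51), (14,x52)}
  {14, 15} × {x51} = {(14,x51), (15,x51)}
  {14, 16} × {x51} = {(14,x51), (16,x51)}
  {14, 15} × {x52} = {(14,x52), (15,x52)}
  {14, 16} × {x52} = {(14,x52), (16,x52)}
  {16} × {x51, x52} = {(16,x51), (16,x52)}
  {14, 15, 16} × {x51} = {(14,x51), (15,x51), (16,x51)}
  {14, 15, 16} × {x52} = {(14,x52), (15,x52), (16,x52)}
  {14, 15} × {x51, x52} = {(14,x51), (14,x52), (15,x51), (15,x52)}
  {14, 16} × {x51, x52} = {(14,x51), (14,x52), (16,x51), (16,x52)}
  {14, 15, 16} × {x51, x52} = {(14,x51), (14,x52), (15,x51), (15,x52), (16,x51), (16,x52)}
These 16 distinct sets form the basis B.
Close under arbitrary unions to get τ_{X×Y}; counting gives |τ_{X×Y}| = 36.


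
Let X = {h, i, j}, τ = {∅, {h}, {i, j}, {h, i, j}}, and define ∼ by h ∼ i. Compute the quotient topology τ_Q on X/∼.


X/∼ = {[h=i], [j]}; |τ_Q| = 2.

Equivalence classes: [h=i], [j].
Quotient map π: X → X/∼ sends h ↦ [h=i], i ↦ [h=i], j ↦ [j].
For each subset V ⊆ X/∼, compute π^{-1}(V) ⊆ X and check whether π^{-1}(V) ∈ τ. V is open in τ_Q iff π^{-1}(V) ∈ τ.
  V = {}: π^{-1}(V) = ∅ ∈ τ ✓.
  V = {[h=i]}: π^{-1}(V) = {h, i} ∉ τ ✗.
  V = {[j]}: π^{-1}(V) = {j} ∉ τ ✗.
  V = {[h=i], [j]}: π^{-1}(V) = {h, i, j} ∈ τ ✓.
Open sets in the quotient: τ_Q = {{}, {[h=i], [j]}} (2 elements).


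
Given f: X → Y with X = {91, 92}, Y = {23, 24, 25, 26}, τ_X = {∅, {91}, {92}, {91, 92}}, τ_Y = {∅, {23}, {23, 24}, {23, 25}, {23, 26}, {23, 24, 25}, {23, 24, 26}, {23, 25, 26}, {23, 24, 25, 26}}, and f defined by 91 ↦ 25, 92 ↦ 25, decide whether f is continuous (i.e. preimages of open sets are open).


f IS continuous.

Compute f^{-1}(U) for each U ∈ τ_Y:
  U = ∅: f^{-1}(U) = ∅ ∈ τ_X ✓.
  U = {23}: f^{-1}(U) = ∅ ∈ τ_X ✓.
  U = {23, 24}: f^{-1}(U) = ∅ ∈ τ_X ✓.
  U = {23, 25}: f^{-1}(U) = {91, 92} ∈ τ_X ✓.
  U = {23, 26}: f^{-1}(U) = ∅ ∈ τ_X ✓.
  U = {23, 24, 25}: f^{-1}(U) = {91, 92} ∈ τ_X ✓.
  U = {23, 24, 26}: f^{-1}(U) = ∅ ∈ τ_X ✓.
  U = {23, 25, 26}: f^{-1}(U) = {91, 92} ∈ τ_X ✓.
  U = {23, 24, 25, 26}: f^{-1}(U) = {91, 92} ∈ τ_X ✓.
Every preimage lies in τ_X, so f IS continuous.


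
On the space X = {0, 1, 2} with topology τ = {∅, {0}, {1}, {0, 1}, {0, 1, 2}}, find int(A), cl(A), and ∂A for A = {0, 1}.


int(A) = {0, 1}, cl(A) = {0, 1, 2}, ∂A = {2}.

Closed sets in (X, τ) are complements of opens:
  closed(X, τ) = {∅, {2}, {0, 2}, {1, 2}, {0, 1, 2}}.
int(A) = ⋃ {U ∈ τ : U ⊆ A}. Opens contained in A: ∅, {0}, {1}, {0, 1}.
Taking the union of these: int(A) = {0, 1}.
cl(A) = ⋂ {C closed : A ⊆ C}. Closed sets containing A: {0, 1, 2}.
Intersecting these: cl(A) = {0, 1, 2}.
∂A = cl(A) ∖ int(A) = {0, 1, 2} ∖ {0, 1} = {2}.


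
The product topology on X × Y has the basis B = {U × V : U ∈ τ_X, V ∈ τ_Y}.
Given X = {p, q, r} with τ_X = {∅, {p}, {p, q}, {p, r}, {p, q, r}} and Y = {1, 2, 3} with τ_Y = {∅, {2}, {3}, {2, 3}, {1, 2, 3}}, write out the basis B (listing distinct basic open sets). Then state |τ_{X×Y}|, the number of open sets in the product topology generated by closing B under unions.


Basis B = {∅ × ∅, {p} × {2}, {p} × {3}, {p} × {2, 3}, {p, q} × {2}, {p, r} × {2}, {p, q} × {3}, {p, r} × {3}, {p} × {1, 2, 3}, {p, q, r} × {2}, {p, q, r} × {3}, {p, q} × {2, 3}, {p, r} × {2, 3}, {p, q} × {1, 2, 3}, {p, r} × {1, 2, 3}, {p, q, r} × {2, 3}, {p, q, r} × {1, 2, 3}}; |τ_{X×Y}| = 50.

Enumerate products U × V with U ∈ τ_X, V ∈ τ_Y (deduplicated):
  ∅ × ∅ = {} (∅)
  {p} × {2} = {(p,2)}
  {p} × {3} = {(p,3)}
  {p} × {2, 3} = {(p,2), (p,3)}
  {p, q} × {2} = {(p,2), (q,2)}
  {p, r} × {2} = {(p,2), (r,2)}
  {p, q} × {3} = {(p,3), (q,3)}
  {p, r} × {3} = {(p,3), (r,3)}
  {p} × {1, 2, 3} = {(p,1), (p,2), (p,3)}
  {p, q, r} × {2} = {(p,2), (q,2), (r,2)}
  {p, q, r} × {3} = {(p,3), (q,3), (r,3)}
  {p, q} × {2, 3} = {(p,2), (p,3), (q,2), (q,3)}
  {p, r} × {2, 3} = {(p,2), (p,3), (r,2), (r,3)}
  {p, q} × {1, 2, 3} = {(p,1), (p,2), (p,3), (q,1), (q,2), (q,3)}
  {p, r} × {1, 2, 3} = {(p,1), (p,2), (p,3), (r,1), (r,2), (r,3)}
  {p, q, r} × {2, 3} = {(p,2), (p,3), (q,2), (q,3), (r,2), (r,3)}
  {p, q, r} × {1, 2, 3} = {(p,1), (p,2), (p,3), (q,1), (q,2), (q,3), (r,1), (r,2), (r,3)}
These 17 distinct sets form the basis B.
Close under arbitrary unions to get τ_{X×Y}; counting gives |τ_{X×Y}| = 50.


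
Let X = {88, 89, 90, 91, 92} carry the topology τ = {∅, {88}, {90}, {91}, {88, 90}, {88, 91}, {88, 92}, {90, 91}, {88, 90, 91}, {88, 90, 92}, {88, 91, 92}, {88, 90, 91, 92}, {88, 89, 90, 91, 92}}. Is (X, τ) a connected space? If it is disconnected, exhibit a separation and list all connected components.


(X, τ) is connected.

Find clopen sets (U ∈ τ with X ∖ U ∈ τ):
  U = ∅, X ∖ U = {88, 89, 90, 91, 92} — both open, so U is clopen.
  U = {88, 89, 90, 91, 92}, X ∖ U = ∅ — both open, so U is clopen.
Only trivial clopens (∅ and X) exist, so (X, τ) is connected.
Compute connected components by grouping points that agree on all clopens:
  component: {88, 89, 90, 91, 92}


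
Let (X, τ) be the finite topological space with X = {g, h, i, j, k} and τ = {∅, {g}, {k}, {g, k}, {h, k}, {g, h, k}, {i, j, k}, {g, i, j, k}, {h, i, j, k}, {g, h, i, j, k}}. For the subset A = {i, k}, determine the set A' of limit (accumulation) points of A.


A' = {h, i, j}

For each x ∈ X, list the open sets U ∈ τ with x ∈ U, then check whether U ∩ (A ∖ {x}) ≠ ∅ for every such U.
  x = g: open {g} ∋ x has {g} ∩ (A ∖ {g}) = ∅, so x is NOT a limit point.
  x = h: opens ∋ x are {h, k}, {g, h, k}, {h, i, j, k}, {g, h, i, j, k}; each meets A ∖ {h}, so x IS a limit point.
  x = i: opens ∋ x are {i, j, k}, {g, i, j, k}, {h, i, j, k}, {g, h, i, j, k}; each meets A ∖ {i}, so x IS a limit point.
  x = j: opens ∋ x are {i, j, k}, {g, i, j, k}, {h, i, j, k}, {g, h, i, j, k}; each meets A ∖ {j}, so x IS a limit point.
  x = k: open {k} ∋ x has {k} ∩ (A ∖ {k}) = ∅, so x is NOT a limit point.
Collecting: A' = {h, i, j}.


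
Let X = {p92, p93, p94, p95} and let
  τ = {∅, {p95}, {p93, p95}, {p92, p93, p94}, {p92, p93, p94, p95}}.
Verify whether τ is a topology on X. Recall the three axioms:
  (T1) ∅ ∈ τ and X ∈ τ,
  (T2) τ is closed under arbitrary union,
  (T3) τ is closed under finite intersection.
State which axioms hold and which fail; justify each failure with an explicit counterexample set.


τ is NOT a topology on X.

Axiom (T1): ∅ ∈ τ? Yes; X ∈ τ? Yes.
Axiom (T2/T3): check pairwise unions and intersections of members of τ.
Counterexample for (T3): {p93, p95} ∩ {p92, p93, p94} = {p93} ∉ τ. Therefore τ is NOT a topology.


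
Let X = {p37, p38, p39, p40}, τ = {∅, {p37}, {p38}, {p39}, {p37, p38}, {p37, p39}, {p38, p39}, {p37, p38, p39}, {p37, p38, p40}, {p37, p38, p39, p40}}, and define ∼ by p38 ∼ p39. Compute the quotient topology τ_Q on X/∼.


X/∼ = {[p37], [p38=p39], [p40]}; |τ_Q| = 5.

Equivalence classes: [p37], [p38=p39], [p40].
Quotient map π: X → X/∼ sends p37 ↦ [p37], p38 ↦ [p38=p39], p39 ↦ [p38=p39], p40 ↦ [p40].
For each subset V ⊆ X/∼, compute π^{-1}(V) ⊆ X and check whether π^{-1}(V) ∈ τ. V is open in τ_Q iff π^{-1}(V) ∈ τ.
  V = {}: π^{-1}(V) = ∅ ∈ τ ✓.
  V = {[p37]}: π^{-1}(V) = {p37} ∈ τ ✓.
  V = {[p38=p39]}: π^{-1}(V) = {p38, p39} ∈ τ ✓.
  V = {[p37], [p38=p39]}: π^{-1}(V) = {p37, p38, p39} ∈ τ ✓.
  V = {[p40]}: π^{-1}(V) = {p40} ∉ τ ✗.
  V = {[p37], [p40]}: π^{-1}(V) = {p37, p40} ∉ τ ✗.
  V = {[p38=p39], [p40]}: π^{-1}(V) = {p38, p39, p40} ∉ τ ✗.
  V = {[p37], [p38=p39], [p40]}: π^{-1}(V) = {p37, p38, p39, p40} ∈ τ ✓.
Open sets in the quotient: τ_Q = {{}, {[p37]}, {[p38=p39]}, {[p37], [p38=p39]}, {[p37], [p38=p39], [p40]}} (5 elements).


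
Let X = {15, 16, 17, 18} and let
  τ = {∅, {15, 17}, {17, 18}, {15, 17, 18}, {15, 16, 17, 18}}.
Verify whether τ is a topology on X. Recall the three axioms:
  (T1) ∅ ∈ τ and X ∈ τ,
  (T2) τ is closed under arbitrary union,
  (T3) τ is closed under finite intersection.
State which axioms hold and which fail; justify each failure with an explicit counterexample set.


τ is NOT a topology on X.

Axiom (T1): ∅ ∈ τ? Yes; X ∈ τ? Yes.
Axiom (T2/T3): check pairwise unions and intersections of members of τ.
Counterexample for (T3): {15, 17} ∩ {17, 18} = {17} ∉ τ. Therefore τ is NOT a topology.


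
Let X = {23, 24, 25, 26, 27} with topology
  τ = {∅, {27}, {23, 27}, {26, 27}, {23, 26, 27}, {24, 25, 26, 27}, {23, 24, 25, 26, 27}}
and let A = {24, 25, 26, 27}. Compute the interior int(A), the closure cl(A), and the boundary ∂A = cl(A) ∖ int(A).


int(A) = {24, 25, 26, 27}, cl(A) = {23, 24, 25, 26, 27}, ∂A = {23}.

Closed sets in (X, τ) are complements of opens:
  closed(X, τ) = {∅, {23}, {24, 25}, {23, 24, 25}, {24, 25, 26}, {23, 24, 25, 26}, {23, 24, 25, 26, 27}}.
int(A) = ⋃ {U ∈ τ : U ⊆ A}. Opens contained in A: ∅, {27}, {26, 27}, {24, 25, 26, 27}.
Taking the union of these: int(A) = {24, 25, 26, 27}.
cl(A) = ⋂ {C closed : A ⊆ C}. Closed sets containing A: {23, 24, 25, 26, 27}.
Intersecting these: cl(A) = {23, 24, 25, 26, 27}.
∂A = cl(A) ∖ int(A) = {23, 24, 25, 26, 27} ∖ {24, 25, 26, 27} = {23}.


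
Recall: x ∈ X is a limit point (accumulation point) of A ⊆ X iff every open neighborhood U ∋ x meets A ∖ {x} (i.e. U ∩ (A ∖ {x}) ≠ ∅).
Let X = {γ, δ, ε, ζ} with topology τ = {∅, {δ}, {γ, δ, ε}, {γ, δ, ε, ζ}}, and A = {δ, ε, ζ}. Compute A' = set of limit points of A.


A' = {γ, ε, ζ}

For each x ∈ X, list the open sets U ∈ τ with x ∈ U, then check whether U ∩ (A ∖ {x}) ≠ ∅ for every such U.
  x = γ: opens ∋ x are {γ, δ, ε}, {γ, δ, ε, ζ}; each meets A ∖ {γ}, so x IS a limit point.
  x = δ: open {δ} ∋ x has {δ} ∩ (A ∖ {δ}) = ∅, so x is NOT a limit point.
  x = ε: opens ∋ x are {γ, δ, ε}, {γ, δ, ε, ζ}; each meets A ∖ {ε}, so x IS a limit point.
  x = ζ: opens ∋ x are {γ, δ, ε, ζ}; each meets A ∖ {ζ}, so x IS a limit point.
Collecting: A' = {γ, ε, ζ}.


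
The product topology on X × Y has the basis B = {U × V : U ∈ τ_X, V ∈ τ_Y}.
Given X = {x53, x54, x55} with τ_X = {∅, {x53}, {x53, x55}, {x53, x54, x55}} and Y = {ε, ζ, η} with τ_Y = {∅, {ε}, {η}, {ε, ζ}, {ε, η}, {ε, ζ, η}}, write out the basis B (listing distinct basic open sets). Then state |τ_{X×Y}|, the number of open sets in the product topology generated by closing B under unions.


Basis B = {∅ × ∅, {x53} × {ε}, {x53} × {η}, {x53} × {ε, ζ}, {x53} × {ε, η}, {x53, x55} × {ε}, {x53, x55} × {η}, {x53} × {ε, ζ, η}, {x53, x54, x55} × {ε}, {x53, x54, x55} × {η}, {x53, x55} × {ε, ζ}, {x53, x55} × {ε, η}, {x53, x55} × {ε, ζ, η}, {x53, x54, x55} × {ε, ζ}, {x53, x54, x55} × {ε, η}, {x53, x54, x55} × {ε, ζ, η}}; |τ_{X×Y}| = 40.

Enumerate products U × V with U ∈ τ_X, V ∈ τ_Y (deduplicated):
  ∅ × ∅ = {} (∅)
  {x53} × {ε} = {(x53,ε)}
  {x53} × {η} = {(x53,η)}
  {x53} × {ε, ζ} = {(x53,ε), (x53,ζ)}
  {x53} × {ε, η} = {(x53,ε), (x53,η)}
  {x53, x55} × {ε} = {(x53,ε), (x55,ε)}
  {x53, x55} × {η} = {(x53,η), (x55,η)}
  {x53} × {ε, ζ, η} = {(x53,ε), (x53,ζ), (x53,η)}
  {x53, x54, x55} × {ε} = {(x53,ε), (x54,ε), (x55,ε)}
  {x53, x54, x55} × {η} = {(x53,η), (x54,η), (x55,η)}
  {x53, x55} × {ε, ζ} = {(x53,ε), (x53,ζ), (x55,ε), (x55,ζ)}
  {x53, x55} × {ε, η} = {(x53,ε), (x53,η), (x55,ε), (x55,η)}
  {x53, x55} × {ε, ζ, η} = {(x53,ε), (x53,ζ), (x53,η), (x55,ε), (x55,ζ), (x55,η)}
  {x53, x54, x55} × {ε, ζ} = {(x53,ε), (x53,ζ), (x54,ε), (x54,ζ), (x55,ε), (x55,ζ)}
  {x53, x54, x55} × {ε, η} = {(x53,ε), (x53,η), (x54,ε), (x54,η), (x55,ε), (x55,η)}
  {x53, x54, x55} × {ε, ζ, η} = {(x53,ε), (x53,ζ), (x53,η), (x54,ε), (x54,ζ), (x54,η), (x55,ε), (x55,ζ), (x55,η)}
These 16 distinct sets form the basis B.
Close under arbitrary unions to get τ_{X×Y}; counting gives |τ_{X×Y}| = 40.
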